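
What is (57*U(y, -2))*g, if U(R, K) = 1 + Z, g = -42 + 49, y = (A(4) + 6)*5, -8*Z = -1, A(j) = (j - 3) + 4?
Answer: 3591/8 ≈ 448.88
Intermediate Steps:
A(j) = 1 + j (A(j) = (-3 + j) + 4 = 1 + j)
Z = ⅛ (Z = -⅛*(-1) = ⅛ ≈ 0.12500)
y = 55 (y = ((1 + 4) + 6)*5 = (5 + 6)*5 = 11*5 = 55)
g = 7
U(R, K) = 9/8 (U(R, K) = 1 + ⅛ = 9/8)
(57*U(y, -2))*g = (57*(9/8))*7 = (513/8)*7 = 3591/8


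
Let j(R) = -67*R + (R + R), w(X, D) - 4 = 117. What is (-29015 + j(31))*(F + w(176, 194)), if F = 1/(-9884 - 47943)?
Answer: -217118957980/57827 ≈ -3.7546e+6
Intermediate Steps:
w(X, D) = 121 (w(X, D) = 4 + 117 = 121)
F = -1/57827 (F = 1/(-57827) = -1/57827 ≈ -1.7293e-5)
j(R) = -65*R (j(R) = -67*R + 2*R = -65*R)
(-29015 + j(31))*(F + w(176, 194)) = (-29015 - 65*31)*(-1/57827 + 121) = (-29015 - 2015)*(6997066/57827) = -31030*6997066/57827 = -217118957980/57827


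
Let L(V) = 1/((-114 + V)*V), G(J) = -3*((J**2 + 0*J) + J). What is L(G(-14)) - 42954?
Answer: -15478903439/360360 ≈ -42954.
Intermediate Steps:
G(J) = -3*J - 3*J**2 (G(J) = -3*((J**2 + 0) + J) = -3*(J**2 + J) = -3*(J + J**2) = -3*J - 3*J**2)
L(V) = 1/(V*(-114 + V))
L(G(-14)) - 42954 = 1/(((-3*(-14)*(1 - 14)))*(-114 - 3*(-14)*(1 - 14))) - 42954 = 1/(((-3*(-14)*(-13)))*(-114 - 3*(-14)*(-13))) - 42954 = 1/((-546)*(-114 - 546)) - 42954 = -1/546/(-660) - 42954 = -1/546*(-1/660) - 42954 = 1/360360 - 42954 = -15478903439/360360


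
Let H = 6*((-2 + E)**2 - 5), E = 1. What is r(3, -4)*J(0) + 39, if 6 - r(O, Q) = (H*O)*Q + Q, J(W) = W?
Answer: 39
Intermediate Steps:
H = -24 (H = 6*((-2 + 1)**2 - 5) = 6*((-1)**2 - 5) = 6*(1 - 5) = 6*(-4) = -24)
r(O, Q) = 6 - Q + 24*O*Q (r(O, Q) = 6 - ((-24*O)*Q + Q) = 6 - (-24*O*Q + Q) = 6 - (Q - 24*O*Q) = 6 + (-Q + 24*O*Q) = 6 - Q + 24*O*Q)
r(3, -4)*J(0) + 39 = (6 - 1*(-4) + 24*3*(-4))*0 + 39 = (6 + 4 - 288)*0 + 39 = -278*0 + 39 = 0 + 39 = 39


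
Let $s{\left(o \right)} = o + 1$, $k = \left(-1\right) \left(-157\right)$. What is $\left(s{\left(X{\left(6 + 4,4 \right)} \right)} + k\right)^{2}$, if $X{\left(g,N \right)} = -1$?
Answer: $24649$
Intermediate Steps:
$k = 157$
$s{\left(o \right)} = 1 + o$
$\left(s{\left(X{\left(6 + 4,4 \right)} \right)} + k\right)^{2} = \left(\left(1 - 1\right) + 157\right)^{2} = \left(0 + 157\right)^{2} = 157^{2} = 24649$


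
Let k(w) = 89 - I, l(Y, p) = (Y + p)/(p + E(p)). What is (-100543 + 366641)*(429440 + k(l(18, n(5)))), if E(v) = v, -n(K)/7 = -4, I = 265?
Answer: 114226291872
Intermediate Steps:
n(K) = 28 (n(K) = -7*(-4) = 28)
l(Y, p) = (Y + p)/(2*p) (l(Y, p) = (Y + p)/(p + p) = (Y + p)/((2*p)) = (Y + p)*(1/(2*p)) = (Y + p)/(2*p))
k(w) = -176 (k(w) = 89 - 1*265 = 89 - 265 = -176)
(-100543 + 366641)*(429440 + k(l(18, n(5)))) = (-100543 + 366641)*(429440 - 176) = 266098*429264 = 114226291872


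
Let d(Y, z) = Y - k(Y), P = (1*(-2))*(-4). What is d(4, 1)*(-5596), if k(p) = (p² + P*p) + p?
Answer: 268608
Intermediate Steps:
P = 8 (P = -2*(-4) = 8)
k(p) = p² + 9*p (k(p) = (p² + 8*p) + p = p² + 9*p)
d(Y, z) = Y - Y*(9 + Y)
d(4, 1)*(-5596) = (4*(-8 - 1*4))*(-5596) = (4*(-8 - 4))*(-5596) = (4*(-12))*(-5596) = -48*(-5596) = 268608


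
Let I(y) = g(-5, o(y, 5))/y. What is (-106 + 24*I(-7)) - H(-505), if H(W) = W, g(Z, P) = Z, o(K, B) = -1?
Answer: 2913/7 ≈ 416.14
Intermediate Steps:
I(y) = -5/y
(-106 + 24*I(-7)) - H(-505) = (-106 + 24*(-5/(-7))) - 1*(-505) = (-106 + 24*(-5*(-⅐))) + 505 = (-106 + 24*(5/7)) + 505 = (-106 + 120/7) + 505 = -622/7 + 505 = 2913/7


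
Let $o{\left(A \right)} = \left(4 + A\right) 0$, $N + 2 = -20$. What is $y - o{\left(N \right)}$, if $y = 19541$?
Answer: $19541$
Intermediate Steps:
$N = -22$ ($N = -2 - 20 = -22$)
$o{\left(A \right)} = 0$
$y - o{\left(N \right)} = 19541 - 0 = 19541 + 0 = 19541$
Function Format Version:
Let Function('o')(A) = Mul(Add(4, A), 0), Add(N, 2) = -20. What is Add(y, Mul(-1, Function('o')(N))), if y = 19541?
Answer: 19541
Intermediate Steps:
N = -22 (N = Add(-2, -20) = -22)
Function('o')(A) = 0
Add(y, Mul(-1, Function('o')(N))) = Add(19541, Mul(-1, 0)) = Add(19541, 0) = 19541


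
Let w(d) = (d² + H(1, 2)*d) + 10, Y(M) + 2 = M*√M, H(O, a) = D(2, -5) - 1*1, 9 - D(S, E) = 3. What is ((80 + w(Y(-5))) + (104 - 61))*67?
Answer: 134 - 335*I*√5 ≈ 134.0 - 749.08*I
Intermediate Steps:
D(S, E) = 6 (D(S, E) = 9 - 1*3 = 9 - 3 = 6)
H(O, a) = 5 (H(O, a) = 6 - 1*1 = 6 - 1 = 5)
Y(M) = -2 + M^(3/2) (Y(M) = -2 + M*√M = -2 + M^(3/2))
w(d) = 10 + d² + 5*d (w(d) = (d² + 5*d) + 10 = 10 + d² + 5*d)
((80 + w(Y(-5))) + (104 - 61))*67 = ((80 + (10 + (-2 + (-5)^(3/2))² + 5*(-2 + (-5)^(3/2)))) + (104 - 61))*67 = ((80 + (10 + (-2 - 5*I*√5)² + 5*(-2 - 5*I*√5))) + 43)*67 = ((80 + (10 + (-2 - 5*I*√5)² + (-10 - 25*I*√5))) + 43)*67 = ((80 + ((-2 - 5*I*√5)² - 25*I*√5)) + 43)*67 = ((80 + (-2 - 5*I*√5)² - 25*I*√5) + 43)*67 = (123 + (-2 - 5*I*√5)² - 25*I*√5)*67 = 8241 + 67*(-2 - 5*I*√5)² - 1675*I*√5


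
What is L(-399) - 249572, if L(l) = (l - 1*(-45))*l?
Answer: -108326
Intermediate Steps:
L(l) = l*(45 + l) (L(l) = (l + 45)*l = (45 + l)*l = l*(45 + l))
L(-399) - 249572 = -399*(45 - 399) - 249572 = -399*(-354) - 249572 = 141246 - 249572 = -108326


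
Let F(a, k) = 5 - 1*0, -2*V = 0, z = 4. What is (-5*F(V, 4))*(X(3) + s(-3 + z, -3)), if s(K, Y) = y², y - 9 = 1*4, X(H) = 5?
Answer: -4350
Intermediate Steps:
V = 0 (V = -½*0 = 0)
F(a, k) = 5 (F(a, k) = 5 + 0 = 5)
y = 13 (y = 9 + 1*4 = 9 + 4 = 13)
s(K, Y) = 169 (s(K, Y) = 13² = 169)
(-5*F(V, 4))*(X(3) + s(-3 + z, -3)) = (-5*5)*(5 + 169) = -25*174 = -4350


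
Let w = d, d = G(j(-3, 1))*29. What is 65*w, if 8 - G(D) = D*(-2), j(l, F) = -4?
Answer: 0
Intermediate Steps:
G(D) = 8 + 2*D (G(D) = 8 - D*(-2) = 8 - (-2)*D = 8 + 2*D)
d = 0 (d = (8 + 2*(-4))*29 = (8 - 8)*29 = 0*29 = 0)
w = 0
65*w = 65*0 = 0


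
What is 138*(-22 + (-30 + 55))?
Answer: 414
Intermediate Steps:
138*(-22 + (-30 + 55)) = 138*(-22 + 25) = 138*3 = 414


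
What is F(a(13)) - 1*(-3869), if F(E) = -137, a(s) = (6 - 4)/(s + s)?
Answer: 3732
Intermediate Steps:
a(s) = 1/s (a(s) = 2/((2*s)) = 2*(1/(2*s)) = 1/s)
F(a(13)) - 1*(-3869) = -137 - 1*(-3869) = -137 + 3869 = 3732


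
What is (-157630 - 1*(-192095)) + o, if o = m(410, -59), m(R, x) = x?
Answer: 34406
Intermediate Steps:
o = -59
(-157630 - 1*(-192095)) + o = (-157630 - 1*(-192095)) - 59 = (-157630 + 192095) - 59 = 34465 - 59 = 34406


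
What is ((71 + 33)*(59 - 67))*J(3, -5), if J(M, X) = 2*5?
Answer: -8320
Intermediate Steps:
J(M, X) = 10
((71 + 33)*(59 - 67))*J(3, -5) = ((71 + 33)*(59 - 67))*10 = (104*(-8))*10 = -832*10 = -8320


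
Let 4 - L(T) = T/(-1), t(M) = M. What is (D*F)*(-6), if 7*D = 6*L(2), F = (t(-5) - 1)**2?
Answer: -7776/7 ≈ -1110.9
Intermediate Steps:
F = 36 (F = (-5 - 1)**2 = (-6)**2 = 36)
L(T) = 4 + T (L(T) = 4 - T/(-1) = 4 - T*(-1) = 4 - (-1)*T = 4 + T)
D = 36/7 (D = (6*(4 + 2))/7 = (6*6)/7 = (1/7)*36 = 36/7 ≈ 5.1429)
(D*F)*(-6) = ((36/7)*36)*(-6) = (1296/7)*(-6) = -7776/7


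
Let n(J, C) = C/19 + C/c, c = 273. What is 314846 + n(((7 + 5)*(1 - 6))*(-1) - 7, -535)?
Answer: 1632949982/5187 ≈ 3.1482e+5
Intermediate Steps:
n(J, C) = 292*C/5187 (n(J, C) = C/19 + C/273 = 292*C/5187)
314846 + n(((7 + 5)*(1 - 6))*(-1) - 7, -535) = 314846 + (292/5187)*(-535) = 314846 - 156220/5187 = 1632949982/5187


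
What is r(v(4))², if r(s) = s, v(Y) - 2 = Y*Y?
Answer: 324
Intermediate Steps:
v(Y) = 2 + Y² (v(Y) = 2 + Y*Y = 2 + Y²)
r(v(4))² = (2 + 4²)² = (2 + 16)² = 18² = 324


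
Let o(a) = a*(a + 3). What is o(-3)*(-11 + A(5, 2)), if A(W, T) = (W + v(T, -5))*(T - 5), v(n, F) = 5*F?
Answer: 0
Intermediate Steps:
A(W, T) = (-25 + W)*(-5 + T) (A(W, T) = (W + 5*(-5))*(T - 5) = (W - 25)*(-5 + T) = (-25 + W)*(-5 + T))
o(a) = a*(3 + a)
o(-3)*(-11 + A(5, 2)) = (-3*(3 - 3))*(-11 + (125 - 25*2 - 5*5 + 2*5)) = (-3*0)*(-11 + (125 - 50 - 25 + 10)) = 0*(-11 + 60) = 0*49 = 0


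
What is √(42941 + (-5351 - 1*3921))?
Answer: 3*√3741 ≈ 183.49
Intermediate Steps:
√(42941 + (-5351 - 1*3921)) = √(42941 + (-5351 - 3921)) = √(42941 - 9272) = √33669 = 3*√3741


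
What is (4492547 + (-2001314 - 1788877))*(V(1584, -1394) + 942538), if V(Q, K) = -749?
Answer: 661471154884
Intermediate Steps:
(4492547 + (-2001314 - 1788877))*(V(1584, -1394) + 942538) = (4492547 + (-2001314 - 1788877))*(-749 + 942538) = (4492547 - 3790191)*941789 = 702356*941789 = 661471154884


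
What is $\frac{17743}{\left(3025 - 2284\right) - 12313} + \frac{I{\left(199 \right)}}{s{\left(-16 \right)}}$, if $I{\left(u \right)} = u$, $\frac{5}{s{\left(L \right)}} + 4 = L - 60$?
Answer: $- \frac{3351181}{1052} \approx -3185.5$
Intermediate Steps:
$s{\left(L \right)} = \frac{5}{-64 + L}$ ($s{\left(L \right)} = \frac{5}{-4 + \left(L - 60\right)} = \frac{5}{-4 + \left(-60 + L\right)} = \frac{5}{-64 + L}$)
$\frac{17743}{\left(3025 - 2284\right) - 12313} + \frac{I{\left(199 \right)}}{s{\left(-16 \right)}} = \frac{17743}{\left(3025 - 2284\right) - 12313} + \frac{199}{5 \frac{1}{-64 - 16}} = \frac{17743}{\left(3025 + \left(-6603 + 4319\right)\right) - 12313} + \frac{199}{5 \frac{1}{-80}} = \frac{17743}{\left(3025 - 2284\right) - 12313} + \frac{199}{5 \left(- \frac{1}{80}\right)} = \frac{17743}{741 - 12313} + \frac{199}{- \frac{1}{16}} = \frac{17743}{-11572} + 199 \left(-16\right) = 17743 \left(- \frac{1}{11572}\right) - 3184 = - \frac{1613}{1052} - 3184 = - \frac{3351181}{1052}$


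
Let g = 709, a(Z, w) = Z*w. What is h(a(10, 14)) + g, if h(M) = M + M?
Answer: 989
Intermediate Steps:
h(M) = 2*M
h(a(10, 14)) + g = 2*(10*14) + 709 = 2*140 + 709 = 280 + 709 = 989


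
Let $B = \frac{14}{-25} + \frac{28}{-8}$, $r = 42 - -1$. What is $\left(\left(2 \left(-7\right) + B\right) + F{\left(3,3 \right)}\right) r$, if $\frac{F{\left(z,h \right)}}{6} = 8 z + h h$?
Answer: $\frac{386871}{50} \approx 7737.4$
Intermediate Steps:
$F{\left(z,h \right)} = 6 h^{2} + 48 z$ ($F{\left(z,h \right)} = 6 \left(8 z + h h\right) = 6 \left(8 z + h^{2}\right) = 6 \left(h^{2} + 8 z\right) = 6 h^{2} + 48 z$)
$r = 43$ ($r = 42 + 1 = 43$)
$B = - \frac{203}{50}$ ($B = 14 \left(- \frac{1}{25}\right) + 28 \left(- \frac{1}{8}\right) = - \frac{14}{25} - \frac{7}{2} = - \frac{203}{50} \approx -4.06$)
$\left(\left(2 \left(-7\right) + B\right) + F{\left(3,3 \right)}\right) r = \left(\left(2 \left(-7\right) - \frac{203}{50}\right) + \left(6 \cdot 3^{2} + 48 \cdot 3\right)\right) 43 = \left(\left(-14 - \frac{203}{50}\right) + \left(6 \cdot 9 + 144\right)\right) 43 = \left(- \frac{903}{50} + \left(54 + 144\right)\right) 43 = \left(- \frac{903}{50} + 198\right) 43 = \frac{8997}{50} \cdot 43 = \frac{386871}{50}$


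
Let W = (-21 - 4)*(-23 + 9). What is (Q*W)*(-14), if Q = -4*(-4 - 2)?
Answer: -117600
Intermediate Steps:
Q = 24 (Q = -4*(-6) = 24)
W = 350 (W = -25*(-14) = 350)
(Q*W)*(-14) = (24*350)*(-14) = 8400*(-14) = -117600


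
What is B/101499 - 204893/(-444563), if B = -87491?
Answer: -18098826826/45122699937 ≈ -0.40110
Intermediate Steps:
B/101499 - 204893/(-444563) = -87491/101499 - 204893/(-444563) = -87491*1/101499 - 204893*(-1/444563) = -87491/101499 + 204893/444563 = -18098826826/45122699937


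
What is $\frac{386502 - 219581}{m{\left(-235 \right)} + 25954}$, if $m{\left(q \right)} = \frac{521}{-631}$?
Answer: $\frac{105327151}{16376453} \approx 6.4316$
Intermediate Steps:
$m{\left(q \right)} = - \frac{521}{631}$ ($m{\left(q \right)} = 521 \left(- \frac{1}{631}\right) = - \frac{521}{631}$)
$\frac{386502 - 219581}{m{\left(-235 \right)} + 25954} = \frac{386502 - 219581}{- \frac{521}{631} + 25954} = \frac{166921}{\frac{16376453}{631}} = 166921 \cdot \frac{631}{16376453} = \frac{105327151}{16376453}$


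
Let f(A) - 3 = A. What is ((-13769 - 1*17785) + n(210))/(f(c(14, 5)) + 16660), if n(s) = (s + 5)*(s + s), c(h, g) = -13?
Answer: 9791/2775 ≈ 3.5283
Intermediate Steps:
n(s) = 2*s*(5 + s) (n(s) = (5 + s)*(2*s) = 2*s*(5 + s))
f(A) = 3 + A
((-13769 - 1*17785) + n(210))/(f(c(14, 5)) + 16660) = ((-13769 - 1*17785) + 2*210*(5 + 210))/((3 - 13) + 16660) = ((-13769 - 17785) + 2*210*215)/(-10 + 16660) = (-31554 + 90300)/16650 = 58746*(1/16650) = 9791/2775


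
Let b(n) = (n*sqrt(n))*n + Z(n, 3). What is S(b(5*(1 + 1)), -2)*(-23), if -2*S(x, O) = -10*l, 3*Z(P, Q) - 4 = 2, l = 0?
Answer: 0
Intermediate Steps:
Z(P, Q) = 2 (Z(P, Q) = 4/3 + (1/3)*2 = 4/3 + 2/3 = 2)
b(n) = 2 + n**(5/2) (b(n) = (n*sqrt(n))*n + 2 = n**(3/2)*n + 2 = n**(5/2) + 2 = 2 + n**(5/2))
S(x, O) = 0 (S(x, O) = -(-5)*0 = -1/2*0 = 0)
S(b(5*(1 + 1)), -2)*(-23) = 0*(-23) = 0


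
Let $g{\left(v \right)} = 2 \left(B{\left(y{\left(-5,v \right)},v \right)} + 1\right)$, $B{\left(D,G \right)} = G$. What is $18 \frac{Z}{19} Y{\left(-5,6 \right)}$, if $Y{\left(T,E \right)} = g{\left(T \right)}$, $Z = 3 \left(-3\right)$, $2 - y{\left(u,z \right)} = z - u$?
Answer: $\frac{1296}{19} \approx 68.211$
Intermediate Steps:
$y{\left(u,z \right)} = 2 + u - z$ ($y{\left(u,z \right)} = 2 - \left(z - u\right) = 2 + \left(u - z\right) = 2 + u - z$)
$Z = -9$
$g{\left(v \right)} = 2 + 2 v$ ($g{\left(v \right)} = 2 \left(v + 1\right) = 2 \left(1 + v\right) = 2 + 2 v$)
$Y{\left(T,E \right)} = 2 + 2 T$
$18 \frac{Z}{19} Y{\left(-5,6 \right)} = 18 \left(- \frac{9}{19}\right) \left(2 + 2 \left(-5\right)\right) = 18 \left(\left(-9\right) \frac{1}{19}\right) \left(2 - 10\right) = 18 \left(- \frac{9}{19}\right) \left(-8\right) = \left(- \frac{162}{19}\right) \left(-8\right) = \frac{1296}{19}$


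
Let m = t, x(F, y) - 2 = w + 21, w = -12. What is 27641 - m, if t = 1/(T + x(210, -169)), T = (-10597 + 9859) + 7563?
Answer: 188953875/6836 ≈ 27641.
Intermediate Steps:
x(F, y) = 11 (x(F, y) = 2 + (-12 + 21) = 2 + 9 = 11)
T = 6825 (T = -738 + 7563 = 6825)
t = 1/6836 (t = 1/(6825 + 11) = 1/6836 ≈ 0.00014628)
m = 1/6836 ≈ 0.00014628
27641 - m = 27641 - 1*1/6836 = 27641 - 1/6836 = 188953875/6836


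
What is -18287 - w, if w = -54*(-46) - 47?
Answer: -20724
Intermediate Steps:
w = 2437 (w = 2484 - 47 = 2437)
-18287 - w = -18287 - 1*2437 = -18287 - 2437 = -20724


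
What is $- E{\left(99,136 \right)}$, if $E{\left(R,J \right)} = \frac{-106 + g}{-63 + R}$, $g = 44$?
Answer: $\frac{31}{18} \approx 1.7222$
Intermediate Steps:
$E{\left(R,J \right)} = - \frac{62}{-63 + R}$ ($E{\left(R,J \right)} = \frac{-106 + 44}{-63 + R} = - \frac{62}{-63 + R}$)
$- E{\left(99,136 \right)} = - \frac{-62}{-63 + 99} = - \frac{-62}{36} = \left(-1\right) \left(- \frac{31}{18}\right) = \frac{31}{18}$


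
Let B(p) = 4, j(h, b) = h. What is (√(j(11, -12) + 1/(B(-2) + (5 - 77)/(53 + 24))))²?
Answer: 2673/236 ≈ 11.326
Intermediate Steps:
(√(j(11, -12) + 1/(B(-2) + (5 - 77)/(53 + 24))))² = (√(11 + 1/(4 + (5 - 77)/(53 + 24))))² = (√(11 + 1/(4 - 72/77)))² = (√(11 + 1/(236/77)))² = (√(11 + 77/236))² = (√(2673/236))² = (9*√1947/118)² = 2673/236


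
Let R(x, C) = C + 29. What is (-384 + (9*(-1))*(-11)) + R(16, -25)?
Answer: -281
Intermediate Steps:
R(x, C) = 29 + C
(-384 + (9*(-1))*(-11)) + R(16, -25) = (-384 + (9*(-1))*(-11)) + (29 - 25) = (-384 - 9*(-11)) + 4 = (-384 + 99) + 4 = -285 + 4 = -281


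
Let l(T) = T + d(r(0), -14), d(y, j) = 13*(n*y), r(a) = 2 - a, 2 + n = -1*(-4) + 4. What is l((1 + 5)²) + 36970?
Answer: 37162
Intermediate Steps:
n = 6 (n = -2 + (-1*(-4) + 4) = -2 + (4 + 4) = -2 + 8 = 6)
d(y, j) = 78*y (d(y, j) = 13*(6*y) = 78*y)
l(T) = 156 + T (l(T) = T + 78*(2 - 1*0) = T + 78*(2 + 0) = T + 78*2 = T + 156 = 156 + T)
l((1 + 5)²) + 36970 = (156 + (1 + 5)²) + 36970 = (156 + 6²) + 36970 = (156 + 36) + 36970 = 192 + 36970 = 37162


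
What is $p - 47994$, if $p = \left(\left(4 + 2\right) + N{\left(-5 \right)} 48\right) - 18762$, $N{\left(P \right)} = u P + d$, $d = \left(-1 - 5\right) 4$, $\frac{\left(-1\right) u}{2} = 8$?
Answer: $-64062$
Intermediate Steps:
$u = -16$ ($u = \left(-2\right) 8 = -16$)
$d = -24$ ($d = \left(-6\right) 4 = -24$)
$N{\left(P \right)} = -24 - 16 P$ ($N{\left(P \right)} = - 16 P - 24 = -24 - 16 P$)
$p = -16068$ ($p = \left(\left(4 + 2\right) + \left(-24 - -80\right) 48\right) - 18762 = \left(6 + \left(-24 + 80\right) 48\right) - 18762 = \left(6 + 56 \cdot 48\right) - 18762 = \left(6 + 2688\right) - 18762 = 2694 - 18762 = -16068$)
$p - 47994 = -16068 - 47994 = -64062$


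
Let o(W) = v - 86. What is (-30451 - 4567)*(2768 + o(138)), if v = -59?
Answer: -91852214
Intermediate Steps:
o(W) = -145 (o(W) = -59 - 86 = -145)
(-30451 - 4567)*(2768 + o(138)) = (-30451 - 4567)*(2768 - 145) = -35018*2623 = -91852214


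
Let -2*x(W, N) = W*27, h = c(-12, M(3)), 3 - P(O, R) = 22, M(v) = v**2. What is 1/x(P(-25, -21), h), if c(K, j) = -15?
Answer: 2/513 ≈ 0.0038986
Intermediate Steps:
P(O, R) = -19 (P(O, R) = 3 - 1*22 = 3 - 22 = -19)
h = -15
x(W, N) = -27*W/2 (x(W, N) = -W*27/2 = -27*W/2)
1/x(P(-25, -21), h) = 1/(-27/2*(-19)) = 1/(513/2) = 2/513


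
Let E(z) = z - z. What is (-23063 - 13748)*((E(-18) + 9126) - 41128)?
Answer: 1178025622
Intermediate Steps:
E(z) = 0
(-23063 - 13748)*((E(-18) + 9126) - 41128) = (-23063 - 13748)*((0 + 9126) - 41128) = -36811*(9126 - 41128) = -36811*(-32002) = 1178025622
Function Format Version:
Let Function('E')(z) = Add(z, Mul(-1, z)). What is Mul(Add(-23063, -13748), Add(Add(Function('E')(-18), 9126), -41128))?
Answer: 1178025622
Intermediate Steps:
Function('E')(z) = 0
Mul(Add(-23063, -13748), Add(Add(Function('E')(-18), 9126), -41128)) = Mul(Add(-23063, -13748), Add(Add(0, 9126), -41128)) = Mul(-36811, Add(9126, -41128)) = Mul(-36811, -32002) = 1178025622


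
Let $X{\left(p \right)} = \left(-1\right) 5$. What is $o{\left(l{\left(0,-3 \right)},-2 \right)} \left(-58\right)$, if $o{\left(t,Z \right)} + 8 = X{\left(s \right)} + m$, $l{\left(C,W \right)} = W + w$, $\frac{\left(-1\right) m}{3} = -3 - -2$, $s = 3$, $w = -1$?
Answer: $580$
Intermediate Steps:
$X{\left(p \right)} = -5$
$m = 3$ ($m = - 3 \left(-3 - -2\right) = - 3 \left(-3 + 2\right) = \left(-3\right) \left(-1\right) = 3$)
$l{\left(C,W \right)} = -1 + W$ ($l{\left(C,W \right)} = W - 1 = -1 + W$)
$o{\left(t,Z \right)} = -10$ ($o{\left(t,Z \right)} = -8 + \left(-5 + 3\right) = -8 - 2 = -10$)
$o{\left(l{\left(0,-3 \right)},-2 \right)} \left(-58\right) = \left(-10\right) \left(-58\right) = 580$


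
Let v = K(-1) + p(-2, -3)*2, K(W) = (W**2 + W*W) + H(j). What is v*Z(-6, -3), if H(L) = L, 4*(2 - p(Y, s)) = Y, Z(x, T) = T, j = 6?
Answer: -39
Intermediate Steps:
p(Y, s) = 2 - Y/4
K(W) = 6 + 2*W**2 (K(W) = (W**2 + W*W) + 6 = (W**2 + W**2) + 6 = 2*W**2 + 6 = 6 + 2*W**2)
v = 13 (v = (6 + 2*(-1)**2) + (2 - 1/4*(-2))*2 = (6 + 2*1) + (2 + 1/2)*2 = (6 + 2) + (5/2)*2 = 8 + 5 = 13)
v*Z(-6, -3) = 13*(-3) = -39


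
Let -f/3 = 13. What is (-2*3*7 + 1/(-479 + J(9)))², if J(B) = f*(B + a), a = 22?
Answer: 5026384609/2849344 ≈ 1764.0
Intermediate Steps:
f = -39 (f = -3*13 = -39)
J(B) = -858 - 39*B (J(B) = -39*(B + 22) = -39*(22 + B) = -858 - 39*B)
(-2*3*7 + 1/(-479 + J(9)))² = (-2*3*7 + 1/(-479 + (-858 - 39*9)))² = (-6*7 + 1/(-479 + (-858 - 351)))² = (-42 + 1/(-479 - 1209))² = (-42 + 1/(-1688))² = (-42 - 1/1688)² = (-70897/1688)² = 5026384609/2849344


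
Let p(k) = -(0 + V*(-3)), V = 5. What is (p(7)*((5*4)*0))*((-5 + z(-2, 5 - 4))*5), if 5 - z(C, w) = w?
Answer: 0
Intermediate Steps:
z(C, w) = 5 - w
p(k) = 15 (p(k) = -(0 + 5*(-3)) = -(0 - 15) = -1*(-15) = 15)
(p(7)*((5*4)*0))*((-5 + z(-2, 5 - 4))*5) = (15*((5*4)*0))*((-5 + (5 - (5 - 4)))*5) = (15*(20*0))*((-5 + (5 - 1*1))*5) = (15*0)*((-5 + (5 - 1))*5) = 0*((-5 + 4)*5) = 0*(-1*5) = 0*(-5) = 0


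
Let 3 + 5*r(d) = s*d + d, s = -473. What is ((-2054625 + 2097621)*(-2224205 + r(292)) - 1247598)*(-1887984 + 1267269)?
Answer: 60096613117085226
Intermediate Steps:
r(d) = -3/5 - 472*d/5 (r(d) = -3/5 + (-473*d + d)/5 = -3/5 + (-472*d)/5 = -3/5 - 472*d/5)
((-2054625 + 2097621)*(-2224205 + r(292)) - 1247598)*(-1887984 + 1267269) = ((-2054625 + 2097621)*(-2224205 + (-3/5 - 472/5*292)) - 1247598)*(-1887984 + 1267269) = (42996*(-2224205 + (-3/5 - 137824/5)) - 1247598)*(-620715) = (42996*(-2224205 - 137827/5) - 1247598)*(-620715) = (42996*(-11258852/5) - 1247598)*(-620715) = (-484085600592/5 - 1247598)*(-620715) = -484091838582/5*(-620715) = 60096613117085226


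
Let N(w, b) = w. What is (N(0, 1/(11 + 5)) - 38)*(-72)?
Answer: 2736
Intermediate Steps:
(N(0, 1/(11 + 5)) - 38)*(-72) = (0 - 38)*(-72) = -38*(-72) = 2736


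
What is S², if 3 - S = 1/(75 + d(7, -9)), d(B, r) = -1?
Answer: 48841/5476 ≈ 8.9191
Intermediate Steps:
S = 221/74 (S = 3 - 1/(75 - 1) = 3 - 1/74 = 221/74 ≈ 2.9865)
S² = (221/74)² = 48841/5476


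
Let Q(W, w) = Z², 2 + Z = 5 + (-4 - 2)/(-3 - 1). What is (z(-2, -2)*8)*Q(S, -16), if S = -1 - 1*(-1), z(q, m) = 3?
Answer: 486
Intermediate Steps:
S = 0 (S = -1 + 1 = 0)
Z = 9/2 (Z = -2 + (5 + (-4 - 2)/(-3 - 1)) = -2 + (5 - 6/(-4)) = -2 + (5 - 6*(-¼)) = -2 + (5 + 3/2) = -2 + 13/2 = 9/2 ≈ 4.5000)
Q(W, w) = 81/4 (Q(W, w) = (9/2)² = 81/4)
(z(-2, -2)*8)*Q(S, -16) = (3*8)*(81/4) = 24*(81/4) = 486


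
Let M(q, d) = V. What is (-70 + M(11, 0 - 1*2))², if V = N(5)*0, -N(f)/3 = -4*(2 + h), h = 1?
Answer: 4900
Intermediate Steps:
N(f) = 36 (N(f) = -(-12)*(2 + 1) = -(-12)*3 = -3*(-12) = 36)
V = 0 (V = 36*0 = 0)
M(q, d) = 0
(-70 + M(11, 0 - 1*2))² = (-70 + 0)² = (-70)² = 4900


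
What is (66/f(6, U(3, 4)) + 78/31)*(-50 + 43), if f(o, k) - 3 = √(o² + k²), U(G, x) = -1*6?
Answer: 136/31 - 44*√2 ≈ -57.838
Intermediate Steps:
U(G, x) = -6
f(o, k) = 3 + √(k² + o²) (f(o, k) = 3 + √(o² + k²) = 3 + √(k² + o²))
(66/f(6, U(3, 4)) + 78/31)*(-50 + 43) = (66/(3 + √((-6)² + 6²)) + 78/31)*(-50 + 43) = (66/(3 + √(36 + 36)) + 78*(1/31))*(-7) = (66/(3 + √72) + 78/31)*(-7) = (66/(3 + 6*√2) + 78/31)*(-7) = (78/31 + 66/(3 + 6*√2))*(-7) = -546/31 - 462/(3 + 6*√2)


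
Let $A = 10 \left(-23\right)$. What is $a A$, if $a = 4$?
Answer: $-920$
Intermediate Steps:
$A = -230$
$a A = 4 \left(-230\right) = -920$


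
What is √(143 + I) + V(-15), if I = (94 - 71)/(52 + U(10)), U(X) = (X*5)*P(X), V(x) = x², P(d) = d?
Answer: 225 + √20598/12 ≈ 236.96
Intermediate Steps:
U(X) = 5*X² (U(X) = (X*5)*X = (5*X)*X = 5*X²)
I = 1/24 (I = (94 - 71)/(52 + 5*10²) = 23/(52 + 5*100) = 23/(52 + 500) = 23/552 = 23*(1/552) = 1/24 ≈ 0.041667)
√(143 + I) + V(-15) = √(143 + 1/24) + (-15)² = √(3433/24) + 225 = √20598/12 + 225 = 225 + √20598/12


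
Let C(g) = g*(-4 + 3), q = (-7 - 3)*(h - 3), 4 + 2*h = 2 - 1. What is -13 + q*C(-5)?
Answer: 212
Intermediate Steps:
h = -3/2 (h = -2 + (2 - 1)/2 = -2 + (½)*1 = -2 + ½ = -3/2 ≈ -1.5000)
q = 45 (q = (-7 - 3)*(-3/2 - 3) = -10*(-9/2) = 45)
C(g) = -g (C(g) = g*(-1) = -g)
-13 + q*C(-5) = -13 + 45*(-1*(-5)) = -13 + 45*5 = -13 + 225 = 212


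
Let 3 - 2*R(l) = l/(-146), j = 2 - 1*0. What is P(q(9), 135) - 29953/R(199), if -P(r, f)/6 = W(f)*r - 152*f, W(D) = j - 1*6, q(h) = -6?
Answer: 9941348/91 ≈ 1.0925e+5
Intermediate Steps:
j = 2 (j = 2 + 0 = 2)
R(l) = 3/2 + l/292 (R(l) = 3/2 - l/(2*(-146)) = 3/2 - l*(-1)/(2*146) = 3/2 - (-1)*l/292 = 3/2 + l/292)
W(D) = -4 (W(D) = 2 - 1*6 = 2 - 6 = -4)
P(r, f) = 24*r + 912*f (P(r, f) = -6*(-4*r - 152*f) = -6*(-152*f - 4*r) = 24*r + 912*f)
P(q(9), 135) - 29953/R(199) = (24*(-6) + 912*135) - 29953/(3/2 + (1/292)*199) = (-144 + 123120) - 29953/(3/2 + 199/292) = 122976 - 29953/637/292 = 122976 - 29953*292/637 = 122976 - 1*1249468/91 = 122976 - 1249468/91 = 9941348/91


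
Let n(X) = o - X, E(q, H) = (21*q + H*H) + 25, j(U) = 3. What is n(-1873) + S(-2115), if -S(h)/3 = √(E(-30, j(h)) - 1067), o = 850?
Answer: 2723 - 3*I*√1663 ≈ 2723.0 - 122.34*I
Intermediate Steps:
E(q, H) = 25 + H² + 21*q (E(q, H) = (21*q + H²) + 25 = (H² + 21*q) + 25 = 25 + H² + 21*q)
n(X) = 850 - X
S(h) = -3*I*√1663 (S(h) = -3*√((25 + 3² + 21*(-30)) - 1067) = -3*√((25 + 9 - 630) - 1067) = -3*√(-596 - 1067) = -3*I*√1663)
n(-1873) + S(-2115) = (850 - 1*(-1873)) - 3*I*√1663 = (850 + 1873) - 3*I*√1663 = 2723 - 3*I*√1663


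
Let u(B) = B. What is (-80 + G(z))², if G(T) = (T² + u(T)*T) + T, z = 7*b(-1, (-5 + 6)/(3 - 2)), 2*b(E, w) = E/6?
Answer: 33097009/5184 ≈ 6384.5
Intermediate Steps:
b(E, w) = E/12 (b(E, w) = (E/6)/2 = E/12)
z = -7/12 (z = 7*((1/12)*(-1)) = 7*(-1/12) = -7/12 ≈ -0.58333)
G(T) = T + 2*T² (G(T) = (T² + T*T) + T = (T² + T²) + T = 2*T² + T = T + 2*T²)
(-80 + G(z))² = (-80 - 7*(1 + 2*(-7/12))/12)² = (-80 - 7*(1 - 7/6)/12)² = (-80 - 7/12*(-⅙))² = (-80 + 7/72)² = (-5753/72)² = 33097009/5184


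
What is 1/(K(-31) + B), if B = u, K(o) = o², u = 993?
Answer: 1/1954 ≈ 0.00051177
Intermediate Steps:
B = 993
1/(K(-31) + B) = 1/((-31)² + 993) = 1/(961 + 993) = 1/1954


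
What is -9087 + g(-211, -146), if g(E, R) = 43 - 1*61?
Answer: -9105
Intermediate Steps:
g(E, R) = -18 (g(E, R) = 43 - 61 = -18)
-9087 + g(-211, -146) = -9087 - 18 = -9105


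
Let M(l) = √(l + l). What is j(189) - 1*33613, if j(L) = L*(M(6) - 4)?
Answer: -34369 + 378*√3 ≈ -33714.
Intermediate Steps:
M(l) = √2*√l (M(l) = √(2*l) = √2*√l)
j(L) = L*(-4 + 2*√3) (j(L) = L*(√2*√6 - 4) = L*(2*√3 - 4) = L*(-4 + 2*√3))
j(189) - 1*33613 = 2*189*(-2 + √3) - 1*33613 = (-756 + 378*√3) - 33613 = -34369 + 378*√3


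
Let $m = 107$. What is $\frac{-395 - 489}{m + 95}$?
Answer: $- \frac{442}{101} \approx -4.3762$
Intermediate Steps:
$\frac{-395 - 489}{m + 95} = \frac{-395 - 489}{107 + 95} = - \frac{884}{202} = \left(-884\right) \frac{1}{202} = - \frac{442}{101}$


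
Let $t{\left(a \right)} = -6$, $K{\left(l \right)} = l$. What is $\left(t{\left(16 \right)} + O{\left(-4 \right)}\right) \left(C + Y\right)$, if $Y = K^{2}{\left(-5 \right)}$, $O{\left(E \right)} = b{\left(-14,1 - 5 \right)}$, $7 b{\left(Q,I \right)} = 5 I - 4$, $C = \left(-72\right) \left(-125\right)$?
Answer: $- \frac{595650}{7} \approx -85093.0$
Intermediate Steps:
$C = 9000$
$b{\left(Q,I \right)} = - \frac{4}{7} + \frac{5 I}{7}$ ($b{\left(Q,I \right)} = \frac{5 I - 4}{7} = \frac{-4 + 5 I}{7} = - \frac{4}{7} + \frac{5 I}{7}$)
$O{\left(E \right)} = - \frac{24}{7}$ ($O{\left(E \right)} = - \frac{4}{7} + \frac{5 \left(1 - 5\right)}{7} = - \frac{4}{7} + \frac{5}{7} \left(-4\right) = - \frac{4}{7} - \frac{20}{7} = - \frac{24}{7}$)
$Y = 25$ ($Y = \left(-5\right)^{2} = 25$)
$\left(t{\left(16 \right)} + O{\left(-4 \right)}\right) \left(C + Y\right) = \left(-6 - \frac{24}{7}\right) \left(9000 + 25\right) = \left(- \frac{66}{7}\right) 9025 = - \frac{595650}{7}$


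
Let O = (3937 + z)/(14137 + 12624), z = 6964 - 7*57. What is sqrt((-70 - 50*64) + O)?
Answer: 4*I*sqrt(146345820103)/26761 ≈ 57.18*I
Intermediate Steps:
z = 6565 (z = 6964 - 399 = 6565)
O = 10502/26761 (O = (3937 + 6565)/(14137 + 12624) = 10502/26761 ≈ 0.39244)
sqrt((-70 - 50*64) + O) = sqrt((-70 - 50*64) + 10502/26761) = sqrt((-70 - 3200) + 10502/26761) = sqrt(-3270 + 10502/26761) = sqrt(-87497968/26761) = 4*I*sqrt(146345820103)/26761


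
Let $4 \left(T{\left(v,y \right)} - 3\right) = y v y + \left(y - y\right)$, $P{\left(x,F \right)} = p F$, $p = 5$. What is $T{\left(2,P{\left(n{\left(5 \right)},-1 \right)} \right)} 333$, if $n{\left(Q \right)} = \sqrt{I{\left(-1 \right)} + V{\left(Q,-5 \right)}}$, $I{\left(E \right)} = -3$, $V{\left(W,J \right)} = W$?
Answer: $\frac{10323}{2} \approx 5161.5$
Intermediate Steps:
$n{\left(Q \right)} = \sqrt{-3 + Q}$
$P{\left(x,F \right)} = 5 F$
$T{\left(v,y \right)} = 3 + \frac{v y^{2}}{4}$ ($T{\left(v,y \right)} = 3 + \frac{y v y + \left(y - y\right)}{4} = 3 + \frac{v y y + 0}{4} = 3 + \frac{v y^{2} + 0}{4} = 3 + \frac{v y^{2}}{4}$)
$T{\left(2,P{\left(n{\left(5 \right)},-1 \right)} \right)} 333 = \left(3 + \frac{1}{4} \cdot 2 \left(5 \left(-1\right)\right)^{2}\right) 333 = \left(3 + \frac{1}{4} \cdot 2 \left(-5\right)^{2}\right) 333 = \left(3 + \frac{1}{4} \cdot 2 \cdot 25\right) 333 = \left(3 + \frac{25}{2}\right) 333 = \frac{31}{2} \cdot 333 = \frac{10323}{2}$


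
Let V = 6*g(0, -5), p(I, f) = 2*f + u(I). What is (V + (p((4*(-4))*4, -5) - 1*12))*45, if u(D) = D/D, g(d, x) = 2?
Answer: -405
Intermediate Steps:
u(D) = 1
p(I, f) = 1 + 2*f (p(I, f) = 2*f + 1 = 1 + 2*f)
V = 12 (V = 6*2 = 12)
(V + (p((4*(-4))*4, -5) - 1*12))*45 = (12 + ((1 + 2*(-5)) - 1*12))*45 = (12 + ((1 - 10) - 12))*45 = (12 + (-9 - 12))*45 = (12 - 21)*45 = -9*45 = -405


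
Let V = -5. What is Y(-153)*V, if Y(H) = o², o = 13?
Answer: -845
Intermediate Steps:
Y(H) = 169 (Y(H) = 13² = 169)
Y(-153)*V = 169*(-5) = -845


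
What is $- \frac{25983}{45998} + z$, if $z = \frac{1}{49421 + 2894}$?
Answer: $- \frac{1359254647}{2406385370} \approx -0.56485$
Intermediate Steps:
$z = \frac{1}{52315} \approx 1.9115 \cdot 10^{-5}$
$- \frac{25983}{45998} + z = - \frac{25983}{45998} + \frac{1}{52315} = - \frac{1359254647}{2406385370}$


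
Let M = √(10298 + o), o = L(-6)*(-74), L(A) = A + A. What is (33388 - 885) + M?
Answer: 32503 + √11186 ≈ 32609.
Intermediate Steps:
L(A) = 2*A
o = 888 (o = (2*(-6))*(-74) = -12*(-74) = 888)
M = √11186 (M = √(10298 + 888) = √11186 ≈ 105.76)
(33388 - 885) + M = (33388 - 885) + √11186 = 32503 + √11186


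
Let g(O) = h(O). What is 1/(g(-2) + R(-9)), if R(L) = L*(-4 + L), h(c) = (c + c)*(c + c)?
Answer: 1/133 ≈ 0.0075188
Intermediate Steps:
h(c) = 4*c**2 (h(c) = (2*c)*(2*c) = 4*c**2)
g(O) = 4*O**2
1/(g(-2) + R(-9)) = 1/(4*(-2)**2 - 9*(-4 - 9)) = 1/(4*4 - 9*(-13)) = 1/(16 + 117) = 1/133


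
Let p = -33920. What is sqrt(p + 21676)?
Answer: 2*I*sqrt(3061) ≈ 110.65*I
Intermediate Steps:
sqrt(p + 21676) = sqrt(-33920 + 21676) = sqrt(-12244) = 2*I*sqrt(3061)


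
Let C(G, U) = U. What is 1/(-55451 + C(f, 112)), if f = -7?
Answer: -1/55339 ≈ -1.8070e-5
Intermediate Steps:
1/(-55451 + C(f, 112)) = 1/(-55451 + 112) = 1/(-55339) = -1/55339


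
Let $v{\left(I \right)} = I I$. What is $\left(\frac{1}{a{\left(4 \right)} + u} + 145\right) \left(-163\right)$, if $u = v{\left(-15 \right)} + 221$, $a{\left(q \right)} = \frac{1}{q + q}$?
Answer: $- \frac{84354619}{3569} \approx -23635.0$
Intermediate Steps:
$v{\left(I \right)} = I^{2}$
$a{\left(q \right)} = \frac{1}{2 q}$
$u = 446$ ($u = \left(-15\right)^{2} + 221 = 225 + 221 = 446$)
$\left(\frac{1}{a{\left(4 \right)} + u} + 145\right) \left(-163\right) = \left(\frac{1}{\frac{1}{2 \cdot 4} + 446} + 145\right) \left(-163\right) = \left(\frac{1}{\frac{1}{2} \cdot \frac{1}{4} + 446} + 145\right) \left(-163\right) = \left(\frac{1}{\frac{1}{8} + 446} + 145\right) \left(-163\right) = \left(\frac{1}{\frac{3569}{8}} + 145\right) \left(-163\right) = \left(\frac{8}{3569} + 145\right) \left(-163\right) = \frac{517513}{3569} \left(-163\right) = - \frac{84354619}{3569}$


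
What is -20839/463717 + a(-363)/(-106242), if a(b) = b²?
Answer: -21105834137/16422073838 ≈ -1.2852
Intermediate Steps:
-20839/463717 + a(-363)/(-106242) = -20839/463717 + (-363)²/(-106242) = -20839*1/463717 + 131769*(-1/106242) = -20839/463717 - 43923/35414 = -21105834137/16422073838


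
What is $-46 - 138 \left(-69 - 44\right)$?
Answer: $15548$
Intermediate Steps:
$-46 - 138 \left(-69 - 44\right) = -46 - -15594 = -46 + 15594 = 15548$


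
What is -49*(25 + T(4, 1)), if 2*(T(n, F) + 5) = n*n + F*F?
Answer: -2793/2 ≈ -1396.5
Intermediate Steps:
T(n, F) = -5 + F²/2 + n²/2 (T(n, F) = -5 + (n*n + F*F)/2 = -5 + (n² + F²)/2 = -5 + (F² + n²)/2 = -5 + (F²/2 + n²/2) = -5 + F²/2 + n²/2)
-49*(25 + T(4, 1)) = -49*(25 + (-5 + (½)*1² + (½)*4²)) = -49*(25 + (-5 + (½)*1 + (½)*16)) = -49*(25 + (-5 + ½ + 8)) = -49*(25 + 7/2) = -49*57/2 = -2793/2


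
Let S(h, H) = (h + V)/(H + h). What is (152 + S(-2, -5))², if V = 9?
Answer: 22801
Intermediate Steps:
S(h, H) = (9 + h)/(H + h) (S(h, H) = (h + 9)/(H + h) = (9 + h)/(H + h))
(152 + S(-2, -5))² = (152 + (9 - 2)/(-5 - 2))² = (152 + 7/(-7))² = (152 - ⅐*7)² = (152 - 1)² = 151² = 22801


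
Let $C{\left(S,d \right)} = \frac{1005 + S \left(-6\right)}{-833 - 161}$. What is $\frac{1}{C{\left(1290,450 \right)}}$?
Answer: $\frac{994}{6735} \approx 0.14759$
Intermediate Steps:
$C{\left(S,d \right)} = - \frac{1005}{994} + \frac{3 S}{497}$ ($C{\left(S,d \right)} = \frac{1005 - 6 S}{-994} = \left(1005 - 6 S\right) \left(- \frac{1}{994}\right) = - \frac{1005}{994} + \frac{3 S}{497}$)
$\frac{1}{C{\left(1290,450 \right)}} = \frac{1}{- \frac{1005}{994} + \frac{3}{497} \cdot 1290} = \frac{1}{- \frac{1005}{994} + \frac{3870}{497}} = \frac{1}{\frac{6735}{994}} = \frac{994}{6735}$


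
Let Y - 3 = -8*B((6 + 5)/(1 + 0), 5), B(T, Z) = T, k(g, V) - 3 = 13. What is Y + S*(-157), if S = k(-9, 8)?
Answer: -2597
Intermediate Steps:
k(g, V) = 16 (k(g, V) = 3 + 13 = 16)
S = 16
Y = -85 (Y = 3 - 8*(6 + 5)/(1 + 0) = 3 - 88/1 = 3 - 88 = -85)
Y + S*(-157) = -85 + 16*(-157) = -85 - 2512 = -2597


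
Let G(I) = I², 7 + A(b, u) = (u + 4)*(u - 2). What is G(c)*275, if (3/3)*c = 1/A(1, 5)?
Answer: 11/16 ≈ 0.68750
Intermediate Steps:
A(b, u) = -7 + (-2 + u)*(4 + u) (A(b, u) = -7 + (u + 4)*(u - 2) = -7 + (4 + u)*(-2 + u) = -7 + (-2 + u)*(4 + u))
c = 1/20 (c = 1/(-15 + 5² + 2*5) = 1/(-15 + 25 + 10) = 1/20 ≈ 0.050000)
G(c)*275 = (1/20)²*275 = (1/400)*275 = 11/16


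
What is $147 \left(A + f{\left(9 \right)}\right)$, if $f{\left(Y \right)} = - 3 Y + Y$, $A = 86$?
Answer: $9996$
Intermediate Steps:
$f{\left(Y \right)} = - 2 Y$
$147 \left(A + f{\left(9 \right)}\right) = 147 \left(86 - 18\right) = 147 \cdot 68 = 9996$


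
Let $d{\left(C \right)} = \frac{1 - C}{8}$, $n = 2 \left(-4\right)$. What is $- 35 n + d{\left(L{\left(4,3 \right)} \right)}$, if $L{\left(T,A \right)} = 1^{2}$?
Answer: $280$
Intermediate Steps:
$L{\left(T,A \right)} = 1$
$n = -8$
$d{\left(C \right)} = \frac{1}{8} - \frac{C}{8}$ ($d{\left(C \right)} = \left(1 - C\right) \frac{1}{8} = \frac{1}{8} - \frac{C}{8}$)
$- 35 n + d{\left(L{\left(4,3 \right)} \right)} = \left(-35\right) \left(-8\right) + \left(\frac{1}{8} - \frac{1}{8}\right) = 280 + \left(\frac{1}{8} - \frac{1}{8}\right) = 280 + 0 = 280$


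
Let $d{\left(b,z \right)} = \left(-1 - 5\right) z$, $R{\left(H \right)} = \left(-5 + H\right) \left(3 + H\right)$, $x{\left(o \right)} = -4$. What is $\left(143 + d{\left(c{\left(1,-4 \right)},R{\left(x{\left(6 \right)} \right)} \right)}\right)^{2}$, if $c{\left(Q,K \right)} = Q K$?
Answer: $7921$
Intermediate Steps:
$c{\left(Q,K \right)} = K Q$
$d{\left(b,z \right)} = - 6 z$
$\left(143 + d{\left(c{\left(1,-4 \right)},R{\left(x{\left(6 \right)} \right)} \right)}\right)^{2} = \left(143 - 6 \left(-15 + \left(-4\right)^{2} - -8\right)\right)^{2} = \left(143 - 6 \left(-15 + 16 + 8\right)\right)^{2} = \left(143 - 54\right)^{2} = 89^{2} = 7921$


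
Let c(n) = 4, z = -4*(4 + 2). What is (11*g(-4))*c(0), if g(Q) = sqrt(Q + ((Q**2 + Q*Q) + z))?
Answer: 88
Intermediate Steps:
z = -24 (z = -4*6 = -24)
g(Q) = sqrt(-24 + Q + 2*Q**2) (g(Q) = sqrt(Q + ((Q**2 + Q*Q) - 24)) = sqrt(Q + ((Q**2 + Q**2) - 24)) = sqrt(Q + (2*Q**2 - 24)) = sqrt(Q + (-24 + 2*Q**2)) = sqrt(-24 + Q + 2*Q**2))
(11*g(-4))*c(0) = (11*sqrt(-24 - 4 + 2*(-4)**2))*4 = (11*sqrt(-24 - 4 + 2*16))*4 = (11*sqrt(-24 - 4 + 32))*4 = (11*sqrt(4))*4 = (11*2)*4 = 22*4 = 88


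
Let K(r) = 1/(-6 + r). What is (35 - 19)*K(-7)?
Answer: -16/13 ≈ -1.2308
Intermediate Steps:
(35 - 19)*K(-7) = (35 - 19)/(-6 - 7) = 16/(-13) = 16*(-1/13) = -16/13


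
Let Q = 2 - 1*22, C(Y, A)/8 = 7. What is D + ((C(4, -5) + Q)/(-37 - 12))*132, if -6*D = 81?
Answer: -10827/98 ≈ -110.48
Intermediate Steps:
D = -27/2 (D = -⅙*81 = -27/2 ≈ -13.500)
C(Y, A) = 56 (C(Y, A) = 8*7 = 56)
Q = -20 (Q = 2 - 22 = -20)
D + ((C(4, -5) + Q)/(-37 - 12))*132 = -27/2 + ((56 - 20)/(-37 - 12))*132 = -27/2 + (36/(-49))*132 = -27/2 + (36*(-1/49))*132 = -27/2 - 36/49*132 = -27/2 - 4752/49 = -10827/98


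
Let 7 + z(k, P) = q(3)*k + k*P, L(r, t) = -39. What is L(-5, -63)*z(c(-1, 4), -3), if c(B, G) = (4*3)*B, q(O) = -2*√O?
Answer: -1131 - 936*√3 ≈ -2752.2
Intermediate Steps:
c(B, G) = 12*B
z(k, P) = -7 + P*k - 2*k*√3 (z(k, P) = -7 + ((-2*√3)*k + k*P) = -7 + (-2*k*√3 + P*k) = -7 + (P*k - 2*k*√3) = -7 + P*k - 2*k*√3)
L(-5, -63)*z(c(-1, 4), -3) = -39*(-7 - 36*(-1) - 2*12*(-1)*√3) = -39*(-7 - 3*(-12) - 2*(-12)*√3) = -39*(-7 + 36 + 24*√3) = -39*(29 + 24*√3) = -1131 - 936*√3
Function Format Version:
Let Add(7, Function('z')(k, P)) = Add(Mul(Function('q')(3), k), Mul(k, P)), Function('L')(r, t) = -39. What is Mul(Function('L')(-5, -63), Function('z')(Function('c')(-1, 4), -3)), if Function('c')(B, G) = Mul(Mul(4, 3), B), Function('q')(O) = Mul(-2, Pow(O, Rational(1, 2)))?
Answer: Add(-1131, Mul(-936, Pow(3, Rational(1, 2)))) ≈ -2752.2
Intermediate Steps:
Function('c')(B, G) = Mul(12, B)
Function('z')(k, P) = Add(-7, Mul(P, k), Mul(-2, k, Pow(3, Rational(1, 2)))) (Function('z')(k, P) = Add(-7, Add(Mul(Mul(-2, Pow(3, Rational(1, 2))), k), Mul(k, P))) = Add(-7, Add(Mul(-2, k, Pow(3, Rational(1, 2))), Mul(P, k))) = Add(-7, Add(Mul(P, k), Mul(-2, k, Pow(3, Rational(1, 2))))) = Add(-7, Mul(P, k), Mul(-2, k, Pow(3, Rational(1, 2)))))
Mul(Function('L')(-5, -63), Function('z')(Function('c')(-1, 4), -3)) = Mul(-39, Add(-7, Mul(-3, Mul(12, -1)), Mul(-2, Mul(12, -1), Pow(3, Rational(1, 2))))) = Mul(-39, Add(-7, Mul(-3, -12), Mul(-2, -12, Pow(3, Rational(1, 2))))) = Mul(-39, Add(-7, 36, Mul(24, Pow(3, Rational(1, 2))))) = Mul(-39, Add(29, Mul(24, Pow(3, Rational(1, 2))))) = Add(-1131, Mul(-936, Pow(3, Rational(1, 2))))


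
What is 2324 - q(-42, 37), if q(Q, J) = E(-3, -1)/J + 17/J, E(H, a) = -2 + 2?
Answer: 85971/37 ≈ 2323.5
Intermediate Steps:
E(H, a) = 0
q(Q, J) = 17/J (q(Q, J) = 0/J + 17/J = 0 + 17/J = 17/J)
2324 - q(-42, 37) = 2324 - 17/37 = 85971/37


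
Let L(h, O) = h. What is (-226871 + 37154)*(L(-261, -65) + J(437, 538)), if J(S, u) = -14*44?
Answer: 166381809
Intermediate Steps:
J(S, u) = -616
(-226871 + 37154)*(L(-261, -65) + J(437, 538)) = (-226871 + 37154)*(-261 - 616) = -189717*(-877) = 166381809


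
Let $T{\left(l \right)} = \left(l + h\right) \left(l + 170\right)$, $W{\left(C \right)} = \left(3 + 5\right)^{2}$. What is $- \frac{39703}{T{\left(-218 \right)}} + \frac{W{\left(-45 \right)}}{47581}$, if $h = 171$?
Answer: $- \frac{1888964059}{107342736} \approx -17.598$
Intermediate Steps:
$W{\left(C \right)} = 64$ ($W{\left(C \right)} = 8^{2} = 64$)
$T{\left(l \right)} = \left(170 + l\right) \left(171 + l\right)$ ($T{\left(l \right)} = \left(l + 171\right) \left(l + 170\right) = \left(171 + l\right) \left(170 + l\right) = \left(170 + l\right) \left(171 + l\right)$)
$- \frac{39703}{T{\left(-218 \right)}} + \frac{W{\left(-45 \right)}}{47581} = - \frac{39703}{29070 + \left(-218\right)^{2} + 341 \left(-218\right)} + \frac{64}{47581} = - \frac{39703}{29070 + 47524 - 74338} + 64 \cdot \frac{1}{47581} = - \frac{39703}{2256} + \frac{64}{47581} = - \frac{1888964059}{107342736}$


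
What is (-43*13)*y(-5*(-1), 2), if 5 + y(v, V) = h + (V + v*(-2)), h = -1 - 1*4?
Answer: 10062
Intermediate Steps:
h = -5 (h = -1 - 4 = -5)
y(v, V) = -10 + V - 2*v (y(v, V) = -5 + (-5 + (V + v*(-2))) = -5 + (-5 + (V - 2*v)) = -5 + (-5 + V - 2*v) = -10 + V - 2*v)
(-43*13)*y(-5*(-1), 2) = (-43*13)*(-10 + 2 - (-10)*(-1)) = -559*(-10 + 2 - 2*5) = -559*(-10 + 2 - 10) = -559*(-18) = 10062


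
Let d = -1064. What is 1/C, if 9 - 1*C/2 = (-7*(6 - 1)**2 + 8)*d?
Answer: -1/355358 ≈ -2.8141e-6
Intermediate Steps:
C = -355358 (C = 18 - 2*(-7*(6 - 1)**2 + 8)*(-1064) = 18 - 2*(-7*5**2 + 8)*(-1064) = 18 - 2*(-7*25 + 8)*(-1064) = 18 - 2*(-175 + 8)*(-1064) = 18 - (-334)*(-1064) = 18 - 2*177688 = 18 - 355376 = -355358)
1/C = 1/(-355358) = -1/355358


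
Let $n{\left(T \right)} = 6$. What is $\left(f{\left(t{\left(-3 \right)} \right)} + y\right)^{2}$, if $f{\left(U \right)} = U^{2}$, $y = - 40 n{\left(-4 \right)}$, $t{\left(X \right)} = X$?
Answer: $53361$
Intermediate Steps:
$y = -240$ ($y = \left(-40\right) 6 = -240$)
$\left(f{\left(t{\left(-3 \right)} \right)} + y\right)^{2} = \left(\left(-3\right)^{2} - 240\right)^{2} = \left(9 - 240\right)^{2} = \left(-231\right)^{2} = 53361$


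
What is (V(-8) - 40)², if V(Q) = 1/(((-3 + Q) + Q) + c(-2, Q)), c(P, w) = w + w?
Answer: 1962801/1225 ≈ 1602.3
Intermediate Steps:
c(P, w) = 2*w
V(Q) = 1/(-3 + 4*Q) (V(Q) = 1/(((-3 + Q) + Q) + 2*Q) = 1/((-3 + 2*Q) + 2*Q) = 1/(-3 + 4*Q))
(V(-8) - 40)² = (1/(-3 + 4*(-8)) - 40)² = (1/(-3 - 32) - 40)² = (1/(-35) - 40)² = (-1/35 - 40)² = (-1401/35)² = 1962801/1225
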